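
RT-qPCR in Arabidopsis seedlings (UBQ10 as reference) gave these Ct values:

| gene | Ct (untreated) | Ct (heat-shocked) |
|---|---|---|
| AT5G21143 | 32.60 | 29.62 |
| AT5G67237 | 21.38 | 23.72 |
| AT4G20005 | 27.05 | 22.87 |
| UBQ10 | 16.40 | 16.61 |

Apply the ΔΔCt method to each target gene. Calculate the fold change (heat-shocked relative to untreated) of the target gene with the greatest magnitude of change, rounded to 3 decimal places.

AT5G21143: ΔΔCt = (29.62−16.61) − (32.60−16.40) = 13.01 − 16.20 = -3.19; fold change = 2^3.19 = 9.126
AT5G67237: ΔΔCt = (23.72−16.61) − (21.38−16.40) = 7.11 − 4.98 = 2.13; fold change = 2^-2.13 = 0.228
AT4G20005: ΔΔCt = (22.87−16.61) − (27.05−16.40) = 6.26 − 10.65 = -4.39; fold change = 2^4.39 = 20.966
AT4G20005 has the largest |ΔΔCt| = 4.39.

20.966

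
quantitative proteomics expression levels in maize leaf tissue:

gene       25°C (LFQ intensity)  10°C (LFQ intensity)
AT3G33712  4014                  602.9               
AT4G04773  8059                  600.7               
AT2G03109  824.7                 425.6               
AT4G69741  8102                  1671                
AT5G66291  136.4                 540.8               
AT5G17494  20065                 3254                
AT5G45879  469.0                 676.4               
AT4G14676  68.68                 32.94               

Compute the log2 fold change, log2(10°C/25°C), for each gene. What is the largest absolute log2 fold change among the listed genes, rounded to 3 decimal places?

3.746

log2(602.9/4014) = -2.735  (AT3G33712)
log2(600.7/8059) = -3.746  (AT4G04773)
log2(425.6/824.7) = -0.954  (AT2G03109)
log2(1671/8102) = -2.278  (AT4G69741)
log2(540.8/136.4) = 1.987  (AT5G66291)
log2(3254/20065) = -2.624  (AT5G17494)
log2(676.4/469.0) = 0.528  (AT5G45879)
log2(32.94/68.68) = -1.060  (AT4G14676)
The largest magnitude belongs to AT4G04773.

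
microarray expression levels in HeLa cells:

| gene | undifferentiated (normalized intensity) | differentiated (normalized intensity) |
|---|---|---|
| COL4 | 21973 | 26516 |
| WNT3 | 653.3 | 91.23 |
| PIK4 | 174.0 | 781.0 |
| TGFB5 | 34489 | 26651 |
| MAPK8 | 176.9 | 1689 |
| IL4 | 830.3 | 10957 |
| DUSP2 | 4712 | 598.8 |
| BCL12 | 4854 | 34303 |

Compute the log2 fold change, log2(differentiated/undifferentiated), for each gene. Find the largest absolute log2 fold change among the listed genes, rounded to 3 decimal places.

log2(26516/21973) = 0.271  (COL4)
log2(91.23/653.3) = -2.840  (WNT3)
log2(781.0/174.0) = 2.166  (PIK4)
log2(26651/34489) = -0.372  (TGFB5)
log2(1689/176.9) = 3.255  (MAPK8)
log2(10957/830.3) = 3.722  (IL4)
log2(598.8/4712) = -2.976  (DUSP2)
log2(34303/4854) = 2.821  (BCL12)
The largest magnitude belongs to IL4.

3.722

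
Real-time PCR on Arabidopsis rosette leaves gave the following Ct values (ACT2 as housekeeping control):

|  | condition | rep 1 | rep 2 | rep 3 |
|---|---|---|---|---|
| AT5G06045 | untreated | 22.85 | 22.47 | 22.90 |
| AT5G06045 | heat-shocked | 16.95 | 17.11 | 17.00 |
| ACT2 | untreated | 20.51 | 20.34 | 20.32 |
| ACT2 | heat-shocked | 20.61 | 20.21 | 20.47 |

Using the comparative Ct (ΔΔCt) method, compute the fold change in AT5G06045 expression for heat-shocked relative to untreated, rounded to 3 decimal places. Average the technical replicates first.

Mean Ct: AT5G06045 untreated 22.740; AT5G06045 heat-shocked 17.020; ACT2 untreated 20.390; ACT2 heat-shocked 20.430
ΔCt(untreated) = 22.740 − 20.390 = 2.350
ΔCt(heat-shocked) = 17.020 − 20.430 = -3.410
ΔΔCt = -3.410 − 2.350 = -5.760
Fold change = 2^(−(-5.760)) = 2^5.760 = 54.1917

54.192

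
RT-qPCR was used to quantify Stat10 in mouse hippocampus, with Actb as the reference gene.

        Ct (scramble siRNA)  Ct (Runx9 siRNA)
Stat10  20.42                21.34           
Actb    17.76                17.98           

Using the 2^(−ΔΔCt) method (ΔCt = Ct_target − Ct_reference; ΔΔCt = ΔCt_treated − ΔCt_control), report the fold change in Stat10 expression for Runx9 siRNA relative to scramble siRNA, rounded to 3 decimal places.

ΔCt(scramble siRNA) = 20.420 − 17.760 = 2.660
ΔCt(Runx9 siRNA) = 21.340 − 17.980 = 3.360
ΔΔCt = 3.360 − 2.660 = 0.700
Fold change = 2^(−0.700) = 0.6156

0.616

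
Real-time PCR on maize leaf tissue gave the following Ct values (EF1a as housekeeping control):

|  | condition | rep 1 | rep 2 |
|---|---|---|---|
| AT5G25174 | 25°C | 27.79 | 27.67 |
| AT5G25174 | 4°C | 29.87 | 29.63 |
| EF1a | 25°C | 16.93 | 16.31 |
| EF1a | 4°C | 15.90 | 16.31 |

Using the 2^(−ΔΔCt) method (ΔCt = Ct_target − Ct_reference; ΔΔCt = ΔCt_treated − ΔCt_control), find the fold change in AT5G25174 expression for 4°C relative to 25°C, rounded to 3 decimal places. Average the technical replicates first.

Mean Ct: AT5G25174 25°C 27.730; AT5G25174 4°C 29.750; EF1a 25°C 16.620; EF1a 4°C 16.105
ΔCt(25°C) = 27.730 − 16.620 = 11.110
ΔCt(4°C) = 29.750 − 16.105 = 13.645
ΔΔCt = 13.645 − 11.110 = 2.535
Fold change = 2^(−2.535) = 0.1725

0.173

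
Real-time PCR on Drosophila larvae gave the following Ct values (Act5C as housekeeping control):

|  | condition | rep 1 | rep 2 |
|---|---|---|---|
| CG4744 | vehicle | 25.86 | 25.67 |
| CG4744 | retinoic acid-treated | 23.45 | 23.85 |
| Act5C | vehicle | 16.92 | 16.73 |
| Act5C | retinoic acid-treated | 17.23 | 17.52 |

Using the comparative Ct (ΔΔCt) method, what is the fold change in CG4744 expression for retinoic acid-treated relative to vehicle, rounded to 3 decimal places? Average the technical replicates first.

Mean Ct: CG4744 vehicle 25.765; CG4744 retinoic acid-treated 23.650; Act5C vehicle 16.825; Act5C retinoic acid-treated 17.375
ΔCt(vehicle) = 25.765 − 16.825 = 8.940
ΔCt(retinoic acid-treated) = 23.650 − 17.375 = 6.275
ΔΔCt = 6.275 − 8.940 = -2.665
Fold change = 2^(−(-2.665)) = 2^2.665 = 6.3423

6.342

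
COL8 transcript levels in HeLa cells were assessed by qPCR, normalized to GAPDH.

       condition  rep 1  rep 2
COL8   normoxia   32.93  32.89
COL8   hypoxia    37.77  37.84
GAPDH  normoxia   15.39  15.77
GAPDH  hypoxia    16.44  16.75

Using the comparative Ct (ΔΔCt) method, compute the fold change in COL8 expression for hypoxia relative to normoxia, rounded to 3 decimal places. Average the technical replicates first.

0.068

Mean Ct: COL8 normoxia 32.910; COL8 hypoxia 37.805; GAPDH normoxia 15.580; GAPDH hypoxia 16.595
ΔCt(normoxia) = 32.910 − 15.580 = 17.330
ΔCt(hypoxia) = 37.805 − 16.595 = 21.210
ΔΔCt = 21.210 − 17.330 = 3.880
Fold change = 2^(−3.880) = 0.0679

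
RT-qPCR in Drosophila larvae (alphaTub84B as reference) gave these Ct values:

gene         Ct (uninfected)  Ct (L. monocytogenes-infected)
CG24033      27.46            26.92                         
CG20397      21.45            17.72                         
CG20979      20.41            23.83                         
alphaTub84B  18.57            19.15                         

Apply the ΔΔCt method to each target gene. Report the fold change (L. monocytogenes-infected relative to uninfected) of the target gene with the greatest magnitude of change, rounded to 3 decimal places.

19.835

CG24033: ΔΔCt = (26.92−19.15) − (27.46−18.57) = 7.77 − 8.89 = -1.12; fold change = 2^1.12 = 2.173
CG20397: ΔΔCt = (17.72−19.15) − (21.45−18.57) = -1.43 − 2.88 = -4.31; fold change = 2^4.31 = 19.835
CG20979: ΔΔCt = (23.83−19.15) − (20.41−18.57) = 4.68 − 1.84 = 2.84; fold change = 2^-2.84 = 0.140
CG20397 has the largest |ΔΔCt| = 4.31.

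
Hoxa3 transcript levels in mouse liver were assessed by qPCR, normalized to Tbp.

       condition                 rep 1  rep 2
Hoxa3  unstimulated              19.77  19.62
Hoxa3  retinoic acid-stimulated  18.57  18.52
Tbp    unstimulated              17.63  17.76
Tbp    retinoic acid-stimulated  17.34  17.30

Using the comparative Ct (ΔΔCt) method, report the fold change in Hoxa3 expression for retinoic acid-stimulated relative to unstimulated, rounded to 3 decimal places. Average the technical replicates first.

1.711

Mean Ct: Hoxa3 unstimulated 19.695; Hoxa3 retinoic acid-stimulated 18.545; Tbp unstimulated 17.695; Tbp retinoic acid-stimulated 17.320
ΔCt(unstimulated) = 19.695 − 17.695 = 2.000
ΔCt(retinoic acid-stimulated) = 18.545 − 17.320 = 1.225
ΔΔCt = 1.225 − 2.000 = -0.775
Fold change = 2^(−(-0.775)) = 2^0.775 = 1.7112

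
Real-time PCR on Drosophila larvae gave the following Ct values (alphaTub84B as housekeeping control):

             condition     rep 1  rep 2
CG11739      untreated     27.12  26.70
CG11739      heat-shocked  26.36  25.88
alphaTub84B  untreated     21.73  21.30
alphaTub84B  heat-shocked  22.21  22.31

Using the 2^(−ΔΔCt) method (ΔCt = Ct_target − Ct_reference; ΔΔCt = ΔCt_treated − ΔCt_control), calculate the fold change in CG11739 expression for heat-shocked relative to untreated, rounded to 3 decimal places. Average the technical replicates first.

Mean Ct: CG11739 untreated 26.910; CG11739 heat-shocked 26.120; alphaTub84B untreated 21.515; alphaTub84B heat-shocked 22.260
ΔCt(untreated) = 26.910 − 21.515 = 5.395
ΔCt(heat-shocked) = 26.120 − 22.260 = 3.860
ΔΔCt = 3.860 − 5.395 = -1.535
Fold change = 2^(−(-1.535)) = 2^1.535 = 2.8979

2.898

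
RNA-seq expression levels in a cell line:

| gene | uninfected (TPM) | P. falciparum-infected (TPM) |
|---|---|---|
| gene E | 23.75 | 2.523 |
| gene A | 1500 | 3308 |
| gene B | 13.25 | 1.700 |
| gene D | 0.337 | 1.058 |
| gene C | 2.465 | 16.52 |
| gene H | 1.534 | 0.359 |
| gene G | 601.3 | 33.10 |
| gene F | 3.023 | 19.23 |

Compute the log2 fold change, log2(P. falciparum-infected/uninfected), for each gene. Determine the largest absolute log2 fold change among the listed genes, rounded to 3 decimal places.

log2(2.523/23.75) = -3.235  (gene E)
log2(3308/1500) = 1.141  (gene A)
log2(1.700/13.25) = -2.962  (gene B)
log2(1.058/0.337) = 1.651  (gene D)
log2(16.52/2.465) = 2.745  (gene C)
log2(0.359/1.534) = -2.095  (gene H)
log2(33.10/601.3) = -4.183  (gene G)
log2(19.23/3.023) = 2.669  (gene F)
The largest magnitude belongs to gene G.

4.183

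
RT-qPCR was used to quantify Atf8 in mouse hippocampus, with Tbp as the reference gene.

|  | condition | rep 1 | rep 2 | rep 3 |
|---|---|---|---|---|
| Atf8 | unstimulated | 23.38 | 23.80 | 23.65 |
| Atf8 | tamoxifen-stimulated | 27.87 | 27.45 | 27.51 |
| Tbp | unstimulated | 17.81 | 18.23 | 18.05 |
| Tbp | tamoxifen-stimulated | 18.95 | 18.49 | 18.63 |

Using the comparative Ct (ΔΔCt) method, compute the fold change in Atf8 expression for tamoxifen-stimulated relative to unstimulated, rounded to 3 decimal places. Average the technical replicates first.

Mean Ct: Atf8 unstimulated 23.610; Atf8 tamoxifen-stimulated 27.610; Tbp unstimulated 18.030; Tbp tamoxifen-stimulated 18.690
ΔCt(unstimulated) = 23.610 − 18.030 = 5.580
ΔCt(tamoxifen-stimulated) = 27.610 − 18.690 = 8.920
ΔΔCt = 8.920 − 5.580 = 3.340
Fold change = 2^(−3.340) = 0.0988

0.099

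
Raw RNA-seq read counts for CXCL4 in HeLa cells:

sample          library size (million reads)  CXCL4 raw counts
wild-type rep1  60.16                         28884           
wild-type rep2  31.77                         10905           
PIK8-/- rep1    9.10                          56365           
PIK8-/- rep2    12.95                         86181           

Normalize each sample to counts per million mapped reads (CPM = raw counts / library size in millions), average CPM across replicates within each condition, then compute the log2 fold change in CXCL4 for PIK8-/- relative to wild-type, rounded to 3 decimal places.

3.964

CPM(wild-type rep1) = 28884 / 60.16 = 480.1197
CPM(wild-type rep2) = 10905 / 31.77 = 343.2483
CPM(PIK8-/- rep1) = 56365 / 9.10 = 6193.9560
CPM(PIK8-/- rep2) = 86181 / 12.95 = 6654.9035
mean CPM(wild-type) = 411.6840; mean CPM(PIK8-/-) = 6424.4298
Fold change = 6424.4298 / 411.6840 = 15.60524
log2(15.60524) = 3.9640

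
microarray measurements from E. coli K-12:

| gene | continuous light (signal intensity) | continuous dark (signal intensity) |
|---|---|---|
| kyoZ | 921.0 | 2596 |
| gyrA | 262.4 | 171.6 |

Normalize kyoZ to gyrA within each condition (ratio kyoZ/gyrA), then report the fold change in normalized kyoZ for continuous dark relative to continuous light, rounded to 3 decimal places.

4.310

kyoZ/gyrA (continuous light) = 921.0 / 262.4 = 3.5099
kyoZ/gyrA (continuous dark) = 2596 / 171.6 = 15.128
Fold change = 15.128 / 3.5099 = 4.3101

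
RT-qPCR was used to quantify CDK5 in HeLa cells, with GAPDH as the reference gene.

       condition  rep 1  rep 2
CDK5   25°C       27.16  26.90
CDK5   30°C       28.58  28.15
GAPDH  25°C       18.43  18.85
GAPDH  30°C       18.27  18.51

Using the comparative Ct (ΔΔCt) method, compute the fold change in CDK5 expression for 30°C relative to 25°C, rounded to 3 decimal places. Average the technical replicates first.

Mean Ct: CDK5 25°C 27.030; CDK5 30°C 28.365; GAPDH 25°C 18.640; GAPDH 30°C 18.390
ΔCt(25°C) = 27.030 − 18.640 = 8.390
ΔCt(30°C) = 28.365 − 18.390 = 9.975
ΔΔCt = 9.975 − 8.390 = 1.585
Fold change = 2^(−1.585) = 0.3333

0.333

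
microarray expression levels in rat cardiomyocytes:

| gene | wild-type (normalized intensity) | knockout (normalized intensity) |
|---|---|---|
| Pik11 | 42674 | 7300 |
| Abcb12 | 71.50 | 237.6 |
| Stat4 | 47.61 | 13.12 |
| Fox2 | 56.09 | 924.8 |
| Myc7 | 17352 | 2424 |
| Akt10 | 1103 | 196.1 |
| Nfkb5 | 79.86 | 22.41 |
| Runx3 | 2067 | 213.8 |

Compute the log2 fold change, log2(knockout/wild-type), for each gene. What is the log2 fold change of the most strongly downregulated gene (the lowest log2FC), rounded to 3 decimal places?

log2(7300/42674) = -2.547  (Pik11)
log2(237.6/71.50) = 1.733  (Abcb12)
log2(13.12/47.61) = -1.859  (Stat4)
log2(924.8/56.09) = 4.043  (Fox2)
log2(2424/17352) = -2.840  (Myc7)
log2(196.1/1103) = -2.492  (Akt10)
log2(22.41/79.86) = -1.833  (Nfkb5)
log2(213.8/2067) = -3.273  (Runx3)
Runx3 is most strongly downregulated.

-3.273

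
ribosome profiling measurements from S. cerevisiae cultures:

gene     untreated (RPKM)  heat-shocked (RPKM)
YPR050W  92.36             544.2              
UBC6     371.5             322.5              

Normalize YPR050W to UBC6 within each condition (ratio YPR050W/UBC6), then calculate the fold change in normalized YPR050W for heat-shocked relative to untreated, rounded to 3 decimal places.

YPR050W/UBC6 (untreated) = 92.36 / 371.5 = 0.24861
YPR050W/UBC6 (heat-shocked) = 544.2 / 322.5 = 1.6874
Fold change = 1.6874 / 0.24861 = 6.7874

6.787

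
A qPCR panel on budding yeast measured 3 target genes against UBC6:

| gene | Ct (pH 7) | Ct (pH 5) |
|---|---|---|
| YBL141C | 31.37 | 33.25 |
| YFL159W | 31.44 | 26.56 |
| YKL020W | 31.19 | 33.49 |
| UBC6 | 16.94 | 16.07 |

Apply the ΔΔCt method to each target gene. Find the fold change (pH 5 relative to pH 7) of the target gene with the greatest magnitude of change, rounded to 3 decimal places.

YBL141C: ΔΔCt = (33.25−16.07) − (31.37−16.94) = 17.18 − 14.43 = 2.75; fold change = 2^-2.75 = 0.149
YFL159W: ΔΔCt = (26.56−16.07) − (31.44−16.94) = 10.49 − 14.50 = -4.01; fold change = 2^4.01 = 16.111
YKL020W: ΔΔCt = (33.49−16.07) − (31.19−16.94) = 17.42 − 14.25 = 3.17; fold change = 2^-3.17 = 0.111
YFL159W has the largest |ΔΔCt| = 4.01.

16.111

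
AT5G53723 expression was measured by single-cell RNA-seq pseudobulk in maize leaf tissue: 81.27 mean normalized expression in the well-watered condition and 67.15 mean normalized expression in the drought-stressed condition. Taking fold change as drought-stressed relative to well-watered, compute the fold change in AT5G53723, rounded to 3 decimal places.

0.826

Fold change = 67.15 / 81.27 = 0.8263
AT5G53723 is downregulated.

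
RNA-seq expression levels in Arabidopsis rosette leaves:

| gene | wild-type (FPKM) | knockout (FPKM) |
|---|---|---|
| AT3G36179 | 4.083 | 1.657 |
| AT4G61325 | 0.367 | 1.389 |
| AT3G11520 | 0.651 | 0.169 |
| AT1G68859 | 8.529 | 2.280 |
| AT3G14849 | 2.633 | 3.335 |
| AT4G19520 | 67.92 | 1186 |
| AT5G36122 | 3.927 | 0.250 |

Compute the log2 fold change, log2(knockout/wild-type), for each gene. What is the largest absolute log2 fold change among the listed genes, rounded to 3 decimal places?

log2(1.657/4.083) = -1.301  (AT3G36179)
log2(1.389/0.367) = 1.920  (AT4G61325)
log2(0.169/0.651) = -1.946  (AT3G11520)
log2(2.280/8.529) = -1.903  (AT1G68859)
log2(3.335/2.633) = 0.341  (AT3G14849)
log2(1186/67.92) = 4.126  (AT4G19520)
log2(0.250/3.927) = -3.973  (AT5G36122)
The largest magnitude belongs to AT4G19520.

4.126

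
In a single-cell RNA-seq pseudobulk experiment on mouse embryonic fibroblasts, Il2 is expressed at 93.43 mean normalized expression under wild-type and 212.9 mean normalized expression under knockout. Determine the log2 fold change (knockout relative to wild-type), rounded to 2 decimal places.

1.19

Fold change = 212.9 / 93.43 = 2.2787
log2(2.2787) = 1.188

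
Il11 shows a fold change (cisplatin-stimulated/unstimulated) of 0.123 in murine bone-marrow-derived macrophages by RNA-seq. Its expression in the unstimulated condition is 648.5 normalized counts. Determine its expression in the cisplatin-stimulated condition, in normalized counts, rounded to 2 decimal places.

79.77

cisplatin-stimulated expression = 648.5 × 0.123 = 79.77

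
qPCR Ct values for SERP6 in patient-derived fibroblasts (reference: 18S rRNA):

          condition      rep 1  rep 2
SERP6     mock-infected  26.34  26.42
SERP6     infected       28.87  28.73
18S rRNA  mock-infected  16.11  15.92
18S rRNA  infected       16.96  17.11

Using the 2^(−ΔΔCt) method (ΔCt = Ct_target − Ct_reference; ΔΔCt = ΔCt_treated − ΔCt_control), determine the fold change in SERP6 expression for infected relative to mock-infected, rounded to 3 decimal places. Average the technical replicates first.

Mean Ct: SERP6 mock-infected 26.380; SERP6 infected 28.800; 18S rRNA mock-infected 16.015; 18S rRNA infected 17.035
ΔCt(mock-infected) = 26.380 − 16.015 = 10.365
ΔCt(infected) = 28.800 − 17.035 = 11.765
ΔΔCt = 11.765 − 10.365 = 1.400
Fold change = 2^(−1.400) = 0.3789

0.379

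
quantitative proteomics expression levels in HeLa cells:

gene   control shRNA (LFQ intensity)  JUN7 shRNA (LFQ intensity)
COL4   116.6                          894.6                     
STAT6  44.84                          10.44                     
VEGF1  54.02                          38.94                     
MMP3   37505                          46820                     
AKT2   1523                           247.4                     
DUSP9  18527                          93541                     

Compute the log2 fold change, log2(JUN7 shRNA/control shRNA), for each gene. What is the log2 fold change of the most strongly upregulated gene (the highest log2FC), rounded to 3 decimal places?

log2(894.6/116.6) = 2.940  (COL4)
log2(10.44/44.84) = -2.103  (STAT6)
log2(38.94/54.02) = -0.472  (VEGF1)
log2(46820/37505) = 0.320  (MMP3)
log2(247.4/1523) = -2.622  (AKT2)
log2(93541/18527) = 2.336  (DUSP9)
COL4 is most strongly upregulated.

2.940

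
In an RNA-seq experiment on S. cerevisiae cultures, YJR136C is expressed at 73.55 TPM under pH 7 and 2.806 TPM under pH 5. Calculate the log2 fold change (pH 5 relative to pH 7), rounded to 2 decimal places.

-4.71

Fold change = 2.806 / 73.55 = 0.0382
log2(0.0382) = -4.712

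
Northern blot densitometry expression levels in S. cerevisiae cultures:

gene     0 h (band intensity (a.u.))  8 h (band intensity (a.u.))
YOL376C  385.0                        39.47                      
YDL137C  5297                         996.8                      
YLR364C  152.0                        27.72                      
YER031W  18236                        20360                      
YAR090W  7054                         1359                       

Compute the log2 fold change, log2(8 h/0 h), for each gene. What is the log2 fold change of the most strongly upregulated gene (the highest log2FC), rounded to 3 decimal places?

0.159

log2(39.47/385.0) = -3.286  (YOL376C)
log2(996.8/5297) = -2.410  (YDL137C)
log2(27.72/152.0) = -2.455  (YLR364C)
log2(20360/18236) = 0.159  (YER031W)
log2(1359/7054) = -2.376  (YAR090W)
YER031W is most strongly upregulated.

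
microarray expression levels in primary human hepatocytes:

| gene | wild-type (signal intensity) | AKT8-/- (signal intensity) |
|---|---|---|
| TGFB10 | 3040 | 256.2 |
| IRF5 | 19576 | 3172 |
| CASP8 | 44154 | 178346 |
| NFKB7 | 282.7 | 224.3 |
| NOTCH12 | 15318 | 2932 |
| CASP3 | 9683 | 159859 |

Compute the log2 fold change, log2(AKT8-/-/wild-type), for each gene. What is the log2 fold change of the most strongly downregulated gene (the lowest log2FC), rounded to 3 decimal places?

log2(256.2/3040) = -3.569  (TGFB10)
log2(3172/19576) = -2.626  (IRF5)
log2(178346/44154) = 2.014  (CASP8)
log2(224.3/282.7) = -0.334  (NFKB7)
log2(2932/15318) = -2.385  (NOTCH12)
log2(159859/9683) = 4.045  (CASP3)
TGFB10 is most strongly downregulated.

-3.569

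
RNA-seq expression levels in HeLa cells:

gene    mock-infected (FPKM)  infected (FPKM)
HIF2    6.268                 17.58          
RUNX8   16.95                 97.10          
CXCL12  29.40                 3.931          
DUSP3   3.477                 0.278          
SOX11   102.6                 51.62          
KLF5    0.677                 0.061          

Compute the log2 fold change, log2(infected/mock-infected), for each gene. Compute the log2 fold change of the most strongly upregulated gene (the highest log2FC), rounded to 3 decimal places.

log2(17.58/6.268) = 1.488  (HIF2)
log2(97.10/16.95) = 2.518  (RUNX8)
log2(3.931/29.40) = -2.903  (CXCL12)
log2(0.278/3.477) = -3.645  (DUSP3)
log2(51.62/102.6) = -0.991  (SOX11)
log2(0.061/0.677) = -3.472  (KLF5)
RUNX8 is most strongly upregulated.

2.518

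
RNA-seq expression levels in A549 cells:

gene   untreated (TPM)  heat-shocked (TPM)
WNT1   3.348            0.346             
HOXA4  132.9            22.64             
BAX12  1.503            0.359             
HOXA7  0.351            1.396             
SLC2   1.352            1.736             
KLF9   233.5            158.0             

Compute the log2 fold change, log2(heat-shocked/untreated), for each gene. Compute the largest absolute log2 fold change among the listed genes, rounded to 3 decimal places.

log2(0.346/3.348) = -3.274  (WNT1)
log2(22.64/132.9) = -2.553  (HOXA4)
log2(0.359/1.503) = -2.066  (BAX12)
log2(1.396/0.351) = 1.992  (HOXA7)
log2(1.736/1.352) = 0.361  (SLC2)
log2(158.0/233.5) = -0.563  (KLF9)
The largest magnitude belongs to WNT1.

3.274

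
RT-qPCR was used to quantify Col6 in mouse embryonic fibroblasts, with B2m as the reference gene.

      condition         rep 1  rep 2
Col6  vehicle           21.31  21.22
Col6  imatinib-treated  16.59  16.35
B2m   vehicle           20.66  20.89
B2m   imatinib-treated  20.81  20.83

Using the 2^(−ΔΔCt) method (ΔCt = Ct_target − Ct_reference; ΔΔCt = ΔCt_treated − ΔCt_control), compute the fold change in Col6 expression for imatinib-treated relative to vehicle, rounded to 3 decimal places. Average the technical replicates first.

Mean Ct: Col6 vehicle 21.265; Col6 imatinib-treated 16.470; B2m vehicle 20.775; B2m imatinib-treated 20.820
ΔCt(vehicle) = 21.265 − 20.775 = 0.490
ΔCt(imatinib-treated) = 16.470 − 20.820 = -4.350
ΔΔCt = -4.350 − 0.490 = -4.840
Fold change = 2^(−(-4.840)) = 2^4.840 = 28.6408

28.641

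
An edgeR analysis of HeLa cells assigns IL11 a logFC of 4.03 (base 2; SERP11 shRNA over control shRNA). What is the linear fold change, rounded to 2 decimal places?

Fold change = 2^(4.03) = 16.336

16.34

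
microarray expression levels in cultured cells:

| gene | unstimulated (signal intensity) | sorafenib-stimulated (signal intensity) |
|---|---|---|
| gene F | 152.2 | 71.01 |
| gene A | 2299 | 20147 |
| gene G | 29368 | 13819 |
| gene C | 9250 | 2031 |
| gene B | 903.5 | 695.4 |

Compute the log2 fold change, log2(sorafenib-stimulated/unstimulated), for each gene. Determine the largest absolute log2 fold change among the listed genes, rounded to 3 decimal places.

log2(71.01/152.2) = -1.100  (gene F)
log2(20147/2299) = 3.131  (gene A)
log2(13819/29368) = -1.088  (gene G)
log2(2031/9250) = -2.187  (gene C)
log2(695.4/903.5) = -0.378  (gene B)
The largest magnitude belongs to gene A.

3.131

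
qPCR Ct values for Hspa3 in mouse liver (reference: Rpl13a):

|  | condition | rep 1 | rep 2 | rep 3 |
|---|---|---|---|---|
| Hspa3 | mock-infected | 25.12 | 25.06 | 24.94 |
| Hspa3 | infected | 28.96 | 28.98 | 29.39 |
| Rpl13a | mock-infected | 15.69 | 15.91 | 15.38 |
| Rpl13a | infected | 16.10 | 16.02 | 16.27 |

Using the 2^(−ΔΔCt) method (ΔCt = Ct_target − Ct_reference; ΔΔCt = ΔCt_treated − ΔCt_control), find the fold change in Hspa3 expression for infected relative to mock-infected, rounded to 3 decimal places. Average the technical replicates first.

0.082

Mean Ct: Hspa3 mock-infected 25.040; Hspa3 infected 29.110; Rpl13a mock-infected 15.660; Rpl13a infected 16.130
ΔCt(mock-infected) = 25.040 − 15.660 = 9.380
ΔCt(infected) = 29.110 − 16.130 = 12.980
ΔΔCt = 12.980 − 9.380 = 3.600
Fold change = 2^(−3.600) = 0.0825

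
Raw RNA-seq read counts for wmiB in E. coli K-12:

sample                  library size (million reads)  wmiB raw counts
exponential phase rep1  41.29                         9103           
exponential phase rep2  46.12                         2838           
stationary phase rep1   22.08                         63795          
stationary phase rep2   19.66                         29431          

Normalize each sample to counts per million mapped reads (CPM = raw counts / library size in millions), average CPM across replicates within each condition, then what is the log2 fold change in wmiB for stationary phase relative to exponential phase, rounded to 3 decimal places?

3.959

CPM(exponential phase rep1) = 9103 / 41.29 = 220.4650
CPM(exponential phase rep2) = 2838 / 46.12 = 61.5351
CPM(stationary phase rep1) = 63795 / 22.08 = 2889.2663
CPM(stationary phase rep2) = 29431 / 19.66 = 1496.9990
mean CPM(exponential phase) = 141.0001; mean CPM(stationary phase) = 2193.1326
Fold change = 2193.1326 / 141.0001 = 15.55413
log2(15.55413) = 3.9592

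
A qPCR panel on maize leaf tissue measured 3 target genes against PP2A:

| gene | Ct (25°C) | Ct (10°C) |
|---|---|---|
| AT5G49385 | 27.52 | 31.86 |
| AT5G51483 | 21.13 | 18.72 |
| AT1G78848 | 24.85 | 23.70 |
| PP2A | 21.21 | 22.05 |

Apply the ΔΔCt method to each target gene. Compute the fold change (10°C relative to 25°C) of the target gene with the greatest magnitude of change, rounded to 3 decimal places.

0.088

AT5G49385: ΔΔCt = (31.86−22.05) − (27.52−21.21) = 9.81 − 6.31 = 3.50; fold change = 2^-3.50 = 0.088
AT5G51483: ΔΔCt = (18.72−22.05) − (21.13−21.21) = -3.33 − (-0.08) = -3.25; fold change = 2^3.25 = 9.514
AT1G78848: ΔΔCt = (23.70−22.05) − (24.85−21.21) = 1.65 − 3.64 = -1.99; fold change = 2^1.99 = 3.972
AT5G49385 has the largest |ΔΔCt| = 3.50.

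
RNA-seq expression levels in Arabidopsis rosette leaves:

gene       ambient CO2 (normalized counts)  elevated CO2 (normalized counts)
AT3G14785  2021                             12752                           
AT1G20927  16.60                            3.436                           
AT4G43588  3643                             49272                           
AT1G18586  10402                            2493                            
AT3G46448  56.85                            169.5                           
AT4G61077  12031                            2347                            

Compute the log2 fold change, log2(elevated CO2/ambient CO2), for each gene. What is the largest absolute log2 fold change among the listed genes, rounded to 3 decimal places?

3.758

log2(12752/2021) = 2.658  (AT3G14785)
log2(3.436/16.60) = -2.272  (AT1G20927)
log2(49272/3643) = 3.758  (AT4G43588)
log2(2493/10402) = -2.061  (AT1G18586)
log2(169.5/56.85) = 1.576  (AT3G46448)
log2(2347/12031) = -2.358  (AT4G61077)
The largest magnitude belongs to AT4G43588.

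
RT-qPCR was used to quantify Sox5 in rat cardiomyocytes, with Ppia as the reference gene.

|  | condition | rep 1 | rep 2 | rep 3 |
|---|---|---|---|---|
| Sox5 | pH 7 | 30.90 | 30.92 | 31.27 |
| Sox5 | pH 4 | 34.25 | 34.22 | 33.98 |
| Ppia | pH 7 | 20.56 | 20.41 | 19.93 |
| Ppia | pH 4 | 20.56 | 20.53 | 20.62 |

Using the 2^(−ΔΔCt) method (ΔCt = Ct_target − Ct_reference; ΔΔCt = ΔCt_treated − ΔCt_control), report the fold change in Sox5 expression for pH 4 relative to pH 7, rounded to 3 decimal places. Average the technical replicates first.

0.139

Mean Ct: Sox5 pH 7 31.030; Sox5 pH 4 34.150; Ppia pH 7 20.300; Ppia pH 4 20.570
ΔCt(pH 7) = 31.030 − 20.300 = 10.730
ΔCt(pH 4) = 34.150 − 20.570 = 13.580
ΔΔCt = 13.580 − 10.730 = 2.850
Fold change = 2^(−2.850) = 0.1387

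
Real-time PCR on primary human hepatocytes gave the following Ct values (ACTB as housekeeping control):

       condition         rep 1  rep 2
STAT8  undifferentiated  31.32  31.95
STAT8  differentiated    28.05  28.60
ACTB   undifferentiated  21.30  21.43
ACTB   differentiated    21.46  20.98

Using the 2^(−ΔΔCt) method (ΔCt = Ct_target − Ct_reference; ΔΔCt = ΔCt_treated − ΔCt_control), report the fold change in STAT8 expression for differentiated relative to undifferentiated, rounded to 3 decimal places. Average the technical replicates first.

Mean Ct: STAT8 undifferentiated 31.635; STAT8 differentiated 28.325; ACTB undifferentiated 21.365; ACTB differentiated 21.220
ΔCt(undifferentiated) = 31.635 − 21.365 = 10.270
ΔCt(differentiated) = 28.325 − 21.220 = 7.105
ΔΔCt = 7.105 − 10.270 = -3.165
Fold change = 2^(−(-3.165)) = 2^3.165 = 8.9693

8.969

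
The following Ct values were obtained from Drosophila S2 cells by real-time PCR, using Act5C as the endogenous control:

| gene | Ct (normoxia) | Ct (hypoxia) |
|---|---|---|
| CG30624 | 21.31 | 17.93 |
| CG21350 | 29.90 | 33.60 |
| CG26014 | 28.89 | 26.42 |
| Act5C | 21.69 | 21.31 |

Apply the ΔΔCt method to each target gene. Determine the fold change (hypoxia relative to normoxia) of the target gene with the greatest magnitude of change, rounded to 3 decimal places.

CG30624: ΔΔCt = (17.93−21.31) − (21.31−21.69) = -3.38 − (-0.38) = -3.00; fold change = 2^3.00 = 8.000
CG21350: ΔΔCt = (33.60−21.31) − (29.90−21.69) = 12.29 − 8.21 = 4.08; fold change = 2^-4.08 = 0.059
CG26014: ΔΔCt = (26.42−21.31) − (28.89−21.69) = 5.11 − 7.20 = -2.09; fold change = 2^2.09 = 4.257
CG21350 has the largest |ΔΔCt| = 4.08.

0.059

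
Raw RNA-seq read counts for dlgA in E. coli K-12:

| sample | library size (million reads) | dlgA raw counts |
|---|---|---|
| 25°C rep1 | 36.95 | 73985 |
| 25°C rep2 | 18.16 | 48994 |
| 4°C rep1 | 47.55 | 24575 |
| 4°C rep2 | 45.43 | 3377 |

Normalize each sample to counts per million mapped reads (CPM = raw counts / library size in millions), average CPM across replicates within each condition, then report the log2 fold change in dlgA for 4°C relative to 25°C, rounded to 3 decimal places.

-2.991

CPM(25°C rep1) = 73985 / 36.95 = 2002.3004
CPM(25°C rep2) = 48994 / 18.16 = 2697.9075
CPM(4°C rep1) = 24575 / 47.55 = 516.8244
CPM(4°C rep2) = 3377 / 45.43 = 74.3341
mean CPM(25°C) = 2350.1039; mean CPM(4°C) = 295.5793
Fold change = 295.5793 / 2350.1039 = 0.12577
log2(0.12577) = -2.9911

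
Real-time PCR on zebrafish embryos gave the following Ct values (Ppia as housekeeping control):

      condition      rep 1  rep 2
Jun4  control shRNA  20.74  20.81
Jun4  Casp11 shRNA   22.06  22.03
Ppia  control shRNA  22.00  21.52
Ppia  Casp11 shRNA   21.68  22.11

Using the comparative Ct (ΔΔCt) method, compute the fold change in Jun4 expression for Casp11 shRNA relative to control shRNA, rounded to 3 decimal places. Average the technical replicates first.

Mean Ct: Jun4 control shRNA 20.775; Jun4 Casp11 shRNA 22.045; Ppia control shRNA 21.760; Ppia Casp11 shRNA 21.895
ΔCt(control shRNA) = 20.775 − 21.760 = -0.985
ΔCt(Casp11 shRNA) = 22.045 − 21.895 = 0.150
ΔΔCt = 0.150 − (-0.985) = 1.135
Fold change = 2^(−1.135) = 0.4553

0.455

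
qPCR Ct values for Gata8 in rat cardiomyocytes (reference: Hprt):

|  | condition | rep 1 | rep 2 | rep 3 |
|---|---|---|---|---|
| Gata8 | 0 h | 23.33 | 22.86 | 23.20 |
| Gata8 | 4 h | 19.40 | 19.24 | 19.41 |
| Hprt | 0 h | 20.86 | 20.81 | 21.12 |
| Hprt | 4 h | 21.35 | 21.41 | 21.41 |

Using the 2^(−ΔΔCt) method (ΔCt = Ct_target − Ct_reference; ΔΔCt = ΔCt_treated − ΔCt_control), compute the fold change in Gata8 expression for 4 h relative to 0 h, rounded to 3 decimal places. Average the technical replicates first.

18.896

Mean Ct: Gata8 0 h 23.130; Gata8 4 h 19.350; Hprt 0 h 20.930; Hprt 4 h 21.390
ΔCt(0 h) = 23.130 − 20.930 = 2.200
ΔCt(4 h) = 19.350 − 21.390 = -2.040
ΔΔCt = -2.040 − 2.200 = -4.240
Fold change = 2^(−(-4.240)) = 2^4.240 = 18.8959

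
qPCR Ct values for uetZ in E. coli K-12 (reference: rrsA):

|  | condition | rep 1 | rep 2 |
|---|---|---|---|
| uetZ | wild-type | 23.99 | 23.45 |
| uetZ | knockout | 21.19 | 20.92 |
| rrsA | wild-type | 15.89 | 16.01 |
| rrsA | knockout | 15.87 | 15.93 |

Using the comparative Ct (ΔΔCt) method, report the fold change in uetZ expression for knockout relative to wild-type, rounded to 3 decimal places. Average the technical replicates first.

Mean Ct: uetZ wild-type 23.720; uetZ knockout 21.055; rrsA wild-type 15.950; rrsA knockout 15.900
ΔCt(wild-type) = 23.720 − 15.950 = 7.770
ΔCt(knockout) = 21.055 − 15.900 = 5.155
ΔΔCt = 5.155 − 7.770 = -2.615
Fold change = 2^(−(-2.615)) = 2^2.615 = 6.1262

6.126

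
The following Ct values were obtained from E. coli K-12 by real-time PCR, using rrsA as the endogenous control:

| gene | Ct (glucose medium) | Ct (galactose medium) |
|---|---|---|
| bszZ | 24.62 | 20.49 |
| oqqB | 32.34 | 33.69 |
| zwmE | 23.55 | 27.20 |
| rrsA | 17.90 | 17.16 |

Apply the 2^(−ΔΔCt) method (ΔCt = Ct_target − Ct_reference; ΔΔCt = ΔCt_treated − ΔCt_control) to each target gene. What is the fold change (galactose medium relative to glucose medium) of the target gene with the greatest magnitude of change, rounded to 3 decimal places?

bszZ: ΔΔCt = (20.49−17.16) − (24.62−17.90) = 3.33 − 6.72 = -3.39; fold change = 2^3.39 = 10.483
oqqB: ΔΔCt = (33.69−17.16) − (32.34−17.90) = 16.53 − 14.44 = 2.09; fold change = 2^-2.09 = 0.235
zwmE: ΔΔCt = (27.20−17.16) − (23.55−17.90) = 10.04 − 5.65 = 4.39; fold change = 2^-4.39 = 0.048
zwmE has the largest |ΔΔCt| = 4.39.

0.048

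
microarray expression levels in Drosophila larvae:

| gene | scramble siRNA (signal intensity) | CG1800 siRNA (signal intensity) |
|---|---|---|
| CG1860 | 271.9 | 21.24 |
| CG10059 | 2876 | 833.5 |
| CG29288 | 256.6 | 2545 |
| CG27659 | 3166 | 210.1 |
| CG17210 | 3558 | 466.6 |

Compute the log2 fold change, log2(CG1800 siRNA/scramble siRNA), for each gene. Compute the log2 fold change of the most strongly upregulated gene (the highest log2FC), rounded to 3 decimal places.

log2(21.24/271.9) = -3.678  (CG1860)
log2(833.5/2876) = -1.787  (CG10059)
log2(2545/256.6) = 3.310  (CG29288)
log2(210.1/3166) = -3.914  (CG27659)
log2(466.6/3558) = -2.931  (CG17210)
CG29288 is most strongly upregulated.

3.310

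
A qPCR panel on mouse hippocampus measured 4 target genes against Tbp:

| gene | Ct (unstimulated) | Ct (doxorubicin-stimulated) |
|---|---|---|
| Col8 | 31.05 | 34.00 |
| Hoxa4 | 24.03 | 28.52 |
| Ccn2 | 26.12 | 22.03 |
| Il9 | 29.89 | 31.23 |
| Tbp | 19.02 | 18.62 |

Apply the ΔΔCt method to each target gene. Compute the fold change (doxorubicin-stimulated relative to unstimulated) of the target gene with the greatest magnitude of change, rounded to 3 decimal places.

0.034

Col8: ΔΔCt = (34.00−18.62) − (31.05−19.02) = 15.38 − 12.03 = 3.35; fold change = 2^-3.35 = 0.098
Hoxa4: ΔΔCt = (28.52−18.62) − (24.03−19.02) = 9.90 − 5.01 = 4.89; fold change = 2^-4.89 = 0.034
Ccn2: ΔΔCt = (22.03−18.62) − (26.12−19.02) = 3.41 − 7.10 = -3.69; fold change = 2^3.69 = 12.906
Il9: ΔΔCt = (31.23−18.62) − (29.89−19.02) = 12.61 − 10.87 = 1.74; fold change = 2^-1.74 = 0.299
Hoxa4 has the largest |ΔΔCt| = 4.89.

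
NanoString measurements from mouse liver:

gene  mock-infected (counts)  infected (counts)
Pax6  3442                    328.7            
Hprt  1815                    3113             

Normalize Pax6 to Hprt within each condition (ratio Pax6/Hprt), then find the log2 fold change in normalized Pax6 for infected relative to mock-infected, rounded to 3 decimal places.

-4.167

Pax6/Hprt (mock-infected) = 3442 / 1815 = 1.8964
Pax6/Hprt (infected) = 328.7 / 3113 = 0.10559
Fold change = 0.10559 / 1.8964 = 0.0557
log2(0.0557) = -4.1667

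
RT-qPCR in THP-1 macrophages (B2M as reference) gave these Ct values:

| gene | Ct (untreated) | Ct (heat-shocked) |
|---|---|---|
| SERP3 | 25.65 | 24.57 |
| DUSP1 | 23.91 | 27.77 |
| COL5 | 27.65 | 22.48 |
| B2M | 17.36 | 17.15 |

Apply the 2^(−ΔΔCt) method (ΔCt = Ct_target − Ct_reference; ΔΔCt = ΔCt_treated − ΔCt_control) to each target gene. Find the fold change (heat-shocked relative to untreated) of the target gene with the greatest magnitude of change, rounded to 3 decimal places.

SERP3: ΔΔCt = (24.57−17.15) − (25.65−17.36) = 7.42 − 8.29 = -0.87; fold change = 2^0.87 = 1.828
DUSP1: ΔΔCt = (27.77−17.15) − (23.91−17.36) = 10.62 − 6.55 = 4.07; fold change = 2^-4.07 = 0.060
COL5: ΔΔCt = (22.48−17.15) − (27.65−17.36) = 5.33 − 10.29 = -4.96; fold change = 2^4.96 = 31.125
COL5 has the largest |ΔΔCt| = 4.96.

31.125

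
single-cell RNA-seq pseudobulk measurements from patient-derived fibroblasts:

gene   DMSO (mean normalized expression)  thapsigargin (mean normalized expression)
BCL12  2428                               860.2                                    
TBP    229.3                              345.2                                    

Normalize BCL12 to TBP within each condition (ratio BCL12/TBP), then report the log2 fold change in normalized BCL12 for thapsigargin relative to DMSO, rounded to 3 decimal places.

BCL12/TBP (DMSO) = 2428 / 229.3 = 10.589
BCL12/TBP (thapsigargin) = 860.2 / 345.2 = 2.4919
Fold change = 2.4919 / 10.589 = 0.2353
log2(0.2353) = -2.0872

-2.087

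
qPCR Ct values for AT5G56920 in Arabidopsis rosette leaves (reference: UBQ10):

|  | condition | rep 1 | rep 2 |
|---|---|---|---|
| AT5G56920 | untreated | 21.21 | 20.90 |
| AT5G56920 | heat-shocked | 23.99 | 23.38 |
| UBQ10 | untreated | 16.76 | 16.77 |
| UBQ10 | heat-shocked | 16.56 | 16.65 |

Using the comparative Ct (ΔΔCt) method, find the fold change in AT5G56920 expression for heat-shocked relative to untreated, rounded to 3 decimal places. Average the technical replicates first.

Mean Ct: AT5G56920 untreated 21.055; AT5G56920 heat-shocked 23.685; UBQ10 untreated 16.765; UBQ10 heat-shocked 16.605
ΔCt(untreated) = 21.055 − 16.765 = 4.290
ΔCt(heat-shocked) = 23.685 − 16.605 = 7.080
ΔΔCt = 7.080 − 4.290 = 2.790
Fold change = 2^(−2.790) = 0.1446

0.145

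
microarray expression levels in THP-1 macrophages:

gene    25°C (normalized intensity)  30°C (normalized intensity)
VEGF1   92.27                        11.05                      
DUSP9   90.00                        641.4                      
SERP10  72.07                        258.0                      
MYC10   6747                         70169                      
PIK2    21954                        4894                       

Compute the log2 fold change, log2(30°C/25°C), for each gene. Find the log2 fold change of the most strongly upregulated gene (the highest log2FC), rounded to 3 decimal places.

3.379

log2(11.05/92.27) = -3.062  (VEGF1)
log2(641.4/90.00) = 2.833  (DUSP9)
log2(258.0/72.07) = 1.840  (SERP10)
log2(70169/6747) = 3.379  (MYC10)
log2(4894/21954) = -2.165  (PIK2)
MYC10 is most strongly upregulated.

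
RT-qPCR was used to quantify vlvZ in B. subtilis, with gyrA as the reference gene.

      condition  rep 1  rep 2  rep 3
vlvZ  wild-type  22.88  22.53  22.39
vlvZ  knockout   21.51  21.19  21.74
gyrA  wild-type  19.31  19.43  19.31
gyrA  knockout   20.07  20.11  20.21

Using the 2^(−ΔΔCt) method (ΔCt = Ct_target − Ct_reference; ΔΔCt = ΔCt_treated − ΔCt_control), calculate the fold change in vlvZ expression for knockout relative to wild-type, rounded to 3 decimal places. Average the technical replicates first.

3.732

Mean Ct: vlvZ wild-type 22.600; vlvZ knockout 21.480; gyrA wild-type 19.350; gyrA knockout 20.130
ΔCt(wild-type) = 22.600 − 19.350 = 3.250
ΔCt(knockout) = 21.480 − 20.130 = 1.350
ΔΔCt = 1.350 − 3.250 = -1.900
Fold change = 2^(−(-1.900)) = 2^1.900 = 3.7321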